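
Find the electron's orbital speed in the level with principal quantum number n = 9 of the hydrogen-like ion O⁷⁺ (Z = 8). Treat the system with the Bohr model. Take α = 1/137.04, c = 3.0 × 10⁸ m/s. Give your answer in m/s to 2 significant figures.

1.9 × 10⁶ m/s

v_n = Zαc/n = 8 × 0.0073 × 3.0 × 10⁸ / 9
    = 1.9 × 10⁶ m/s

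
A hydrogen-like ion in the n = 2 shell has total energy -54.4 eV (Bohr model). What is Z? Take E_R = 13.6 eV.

4

E_n = −E_R Z²/n² ⇒ Z² = −E_n n²/E_R = 54.4 × 2² / 13.6 ≈ 16.00
Z = 4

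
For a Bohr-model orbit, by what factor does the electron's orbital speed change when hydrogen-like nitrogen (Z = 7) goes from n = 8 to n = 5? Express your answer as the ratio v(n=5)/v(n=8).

v ∝ Z^1 · n^-1; with Z fixed, v ∝ n^-1.
v(n=5)/v(n=8) = (5/8)^-1 = 8/5

8/5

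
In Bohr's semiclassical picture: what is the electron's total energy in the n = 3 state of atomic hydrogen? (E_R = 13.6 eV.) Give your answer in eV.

-1.51 eV

E_n = −E_R·Z²/n² = −13.6 × 1²/3² = -1.51 eV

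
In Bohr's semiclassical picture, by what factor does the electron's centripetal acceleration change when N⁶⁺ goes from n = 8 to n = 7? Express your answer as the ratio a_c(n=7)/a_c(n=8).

4096/2401

a_c ∝ Z^3 · n^-4; with Z fixed, a_c ∝ n^-4.
a_c(n=7)/a_c(n=8) = (7/8)^-4 = 4096/2401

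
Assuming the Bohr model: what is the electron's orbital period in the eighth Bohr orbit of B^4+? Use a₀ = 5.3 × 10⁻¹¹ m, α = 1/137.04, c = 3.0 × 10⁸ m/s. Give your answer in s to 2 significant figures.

3.1 × 10⁻¹⁵ s

r = n²a₀/Z = 8²·5.3 × 10⁻¹¹/5 = 6.8 × 10⁻¹⁰ m
v = Zαc/n = 5·0.0073·3.0 × 10⁸/8 = 1.4 × 10⁶ m/s
T = 2πr/v = 3.1 × 10⁻¹⁵ s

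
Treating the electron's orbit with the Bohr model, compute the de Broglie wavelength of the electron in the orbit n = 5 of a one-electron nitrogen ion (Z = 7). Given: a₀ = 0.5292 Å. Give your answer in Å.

2.375 Å

The Bohr quantisation condition is nλ = 2πr_n.
r_n = n²a₀/Z = 1.890 Å
λ = 2πr_n/n = 2π·1.890/5 = 2.375 Å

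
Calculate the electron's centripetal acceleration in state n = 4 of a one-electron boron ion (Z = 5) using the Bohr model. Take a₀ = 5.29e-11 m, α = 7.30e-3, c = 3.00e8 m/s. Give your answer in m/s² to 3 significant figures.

4.43e22 m/s²

r = n²a₀/Z = 1.69e-10 m, v = Zαc/n = 2.74e6 m/s
a = v²/r = (2.74e6)² / 1.69e-10 = 4.43e22 m/s²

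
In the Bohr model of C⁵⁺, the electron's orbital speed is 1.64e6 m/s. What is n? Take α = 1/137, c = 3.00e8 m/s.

v_n = Zαc/n ⇒ n = Zαc/v = 6 × 0.00730 × 3.00e8 / 1.64e6 ≈ 8.01
n = 8

8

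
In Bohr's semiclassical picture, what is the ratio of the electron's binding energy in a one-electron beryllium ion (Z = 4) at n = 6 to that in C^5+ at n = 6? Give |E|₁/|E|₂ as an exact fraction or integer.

|E| ∝ Z^2 · n^-2
|E|₁/|E|₂ = (4/6)^2 · (6/6)^-2 = 4/9

4/9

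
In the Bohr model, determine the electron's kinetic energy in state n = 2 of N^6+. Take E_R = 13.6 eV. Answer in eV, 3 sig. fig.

167 eV

For a Coulomb orbit the virial theorem gives K = −E_n.
E_n = −E_R·Z²/n², so K = E_R·Z²/n² = 13.6 × 7²/2² = 167 eV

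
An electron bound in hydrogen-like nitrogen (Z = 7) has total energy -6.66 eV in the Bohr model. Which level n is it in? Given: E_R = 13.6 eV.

E_n = −E_R Z²/n² ⇒ n² = E_R Z²/(−E_n) = 13.6 × 7² / 6.66 ≈ 100.06
n = 10

10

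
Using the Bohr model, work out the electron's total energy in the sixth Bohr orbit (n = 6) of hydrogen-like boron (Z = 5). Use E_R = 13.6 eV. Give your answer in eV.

-9.44 eV

E_n = −E_R·Z²/n² = −13.6 × 5²/6² = -9.44 eV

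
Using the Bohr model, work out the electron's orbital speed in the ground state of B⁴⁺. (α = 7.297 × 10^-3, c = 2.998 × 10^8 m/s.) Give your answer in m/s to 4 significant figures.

v_n = Zαc/n = 5 × 0.007297 × 2.998 × 10^8 / 1
    = 1.094 × 10^7 m/s

1.094 × 10^7 m/s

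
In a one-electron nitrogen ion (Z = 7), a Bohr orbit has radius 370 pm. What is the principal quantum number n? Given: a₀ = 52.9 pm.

r_n = n²a₀/Z ⇒ n² = rZ/a₀ = 370 × 7 / 52.9 ≈ 48.96
n = 7

7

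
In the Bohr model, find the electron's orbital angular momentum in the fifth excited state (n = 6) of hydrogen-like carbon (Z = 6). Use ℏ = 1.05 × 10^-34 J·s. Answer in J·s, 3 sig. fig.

6.30 × 10^-34 J·s

L_n = nℏ = 6 × 1.05 × 10^-34 = 6.30 × 10^-34 J·s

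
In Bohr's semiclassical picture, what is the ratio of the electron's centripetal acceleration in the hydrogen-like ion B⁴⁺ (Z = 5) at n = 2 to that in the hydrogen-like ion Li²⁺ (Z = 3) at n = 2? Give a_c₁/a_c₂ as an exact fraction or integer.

125/27

a_c ∝ Z^3 · n^-4
a_c₁/a_c₂ = (5/3)^3 · (2/2)^-4 = 125/27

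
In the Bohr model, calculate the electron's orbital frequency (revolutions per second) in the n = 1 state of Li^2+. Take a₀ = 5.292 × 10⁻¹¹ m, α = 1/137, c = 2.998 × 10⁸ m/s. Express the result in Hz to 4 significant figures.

5.923 × 10¹⁶ Hz

r = n²a₀/Z = 1.764 × 10⁻¹¹ m, v = Zαc/n = 6.565 × 10⁶ m/s
f = v/(2πr) = 5.923 × 10¹⁶ Hz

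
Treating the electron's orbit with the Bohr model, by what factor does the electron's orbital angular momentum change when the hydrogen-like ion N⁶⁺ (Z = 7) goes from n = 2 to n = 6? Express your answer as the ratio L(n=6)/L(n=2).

3

L = nℏ depends only on n, so L ∝ n.
L(n=6)/L(n=2) = (6/2)^1 = 3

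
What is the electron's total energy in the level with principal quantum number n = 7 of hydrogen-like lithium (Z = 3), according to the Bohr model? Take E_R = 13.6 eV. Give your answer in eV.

E_n = −E_R·Z²/n² = −13.6 × 3²/7² = -2.50 eV

-2.50 eV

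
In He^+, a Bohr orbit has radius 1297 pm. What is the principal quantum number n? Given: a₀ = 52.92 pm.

r_n = n²a₀/Z ⇒ n² = rZ/a₀ = 1297 × 2 / 52.92 ≈ 49.02
n = 7

7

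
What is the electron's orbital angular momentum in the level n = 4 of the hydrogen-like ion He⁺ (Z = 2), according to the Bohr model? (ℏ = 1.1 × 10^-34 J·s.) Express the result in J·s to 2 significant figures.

L_n = nℏ = 4 × 1.1 × 10^-34 = 4.4 × 10^-34 J·s

4.4 × 10^-34 J·s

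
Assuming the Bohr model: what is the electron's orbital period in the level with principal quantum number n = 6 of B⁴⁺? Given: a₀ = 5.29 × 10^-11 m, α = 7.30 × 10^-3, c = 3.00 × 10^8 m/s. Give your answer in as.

1310 as

r = n²a₀/Z = 6²·5.29 × 10^-11/5 = 3.81 × 10^-10 m
v = Zαc/n = 5·0.00730·3.00 × 10^8/6 = 1.82 × 10^6 m/s
T = 2πr/v = 1.31 × 10^-15 s = 1310 as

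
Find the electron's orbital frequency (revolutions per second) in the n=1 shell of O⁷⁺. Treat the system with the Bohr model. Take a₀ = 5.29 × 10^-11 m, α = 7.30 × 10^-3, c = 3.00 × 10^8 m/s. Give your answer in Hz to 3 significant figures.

r = n²a₀/Z = 6.61 × 10^-12 m, v = Zαc/n = 1.75 × 10^7 m/s
f = v/(2πr) = 4.22 × 10^17 Hz

4.22 × 10^17 Hz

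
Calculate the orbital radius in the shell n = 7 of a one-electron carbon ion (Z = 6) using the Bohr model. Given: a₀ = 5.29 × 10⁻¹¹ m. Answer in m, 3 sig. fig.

r_n = n²a₀/Z = 7² × 5.29 × 10⁻¹¹ / 6
    = 49 × 5.29 × 10⁻¹¹ / 6 = 4.32 × 10⁻¹⁰ m

4.32 × 10⁻¹⁰ m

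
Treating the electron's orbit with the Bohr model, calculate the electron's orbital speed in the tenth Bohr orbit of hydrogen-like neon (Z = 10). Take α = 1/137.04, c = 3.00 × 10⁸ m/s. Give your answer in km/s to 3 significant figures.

v_n = Zαc/n = 10 × 0.00730 × 3.00 × 10⁸ / 10
    = 2190 km/s

2190 km/s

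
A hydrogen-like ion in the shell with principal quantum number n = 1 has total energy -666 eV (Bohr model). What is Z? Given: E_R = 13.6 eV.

E_n = −E_R Z²/n² ⇒ Z² = −E_n n²/E_R = 666 × 1² / 13.6 ≈ 48.97
Z = 7

7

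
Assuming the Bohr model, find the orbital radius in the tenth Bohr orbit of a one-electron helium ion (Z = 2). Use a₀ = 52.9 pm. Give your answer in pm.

2640 pm

r_n = n²a₀/Z = 10² × 52.9 / 2
    = 100 × 52.9 / 2 = 2640 pm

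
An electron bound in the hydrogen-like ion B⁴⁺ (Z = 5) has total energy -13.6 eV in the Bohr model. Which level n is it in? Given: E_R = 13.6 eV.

E_n = −E_R Z²/n² ⇒ n² = E_R Z²/(−E_n) = 13.6 × 5² / 13.6 ≈ 25.00
n = 5

5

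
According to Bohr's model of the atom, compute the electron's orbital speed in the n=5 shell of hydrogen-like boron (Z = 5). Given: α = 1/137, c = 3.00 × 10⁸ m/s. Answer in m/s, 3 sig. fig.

v_n = Zαc/n = 5 × 0.00730 × 3.00 × 10⁸ / 5
    = 2.19 × 10⁶ m/s

2.19 × 10⁶ m/s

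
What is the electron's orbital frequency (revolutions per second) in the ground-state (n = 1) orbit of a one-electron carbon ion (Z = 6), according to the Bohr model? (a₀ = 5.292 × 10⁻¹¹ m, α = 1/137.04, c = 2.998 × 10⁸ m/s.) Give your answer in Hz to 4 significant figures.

2.369 × 10¹⁷ Hz

r = n²a₀/Z = 8.820 × 10⁻¹² m, v = Zαc/n = 1.313 × 10⁷ m/s
f = v/(2πr) = 2.369 × 10¹⁷ Hz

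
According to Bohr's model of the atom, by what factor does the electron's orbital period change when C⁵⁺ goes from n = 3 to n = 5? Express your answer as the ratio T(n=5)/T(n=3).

T ∝ Z^-2 · n^3; with Z fixed, T ∝ n^3.
T(n=5)/T(n=3) = (5/3)^3 = 125/27

125/27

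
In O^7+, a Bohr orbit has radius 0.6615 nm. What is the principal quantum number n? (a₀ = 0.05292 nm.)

10

r_n = n²a₀/Z ⇒ n² = rZ/a₀ = 0.6615 × 8 / 0.05292 ≈ 100.00
n = 10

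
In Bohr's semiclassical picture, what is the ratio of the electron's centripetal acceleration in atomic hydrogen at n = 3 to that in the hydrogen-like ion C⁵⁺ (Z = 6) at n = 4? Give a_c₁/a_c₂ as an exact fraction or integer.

a_c ∝ Z^3 · n^-4
a_c₁/a_c₂ = (1/6)^3 · (3/4)^-4 = 32/2187

32/2187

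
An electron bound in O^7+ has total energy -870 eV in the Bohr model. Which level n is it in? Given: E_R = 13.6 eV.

E_n = −E_R Z²/n² ⇒ n² = E_R Z²/(−E_n) = 13.6 × 8² / 870 ≈ 1.00
n = 1

1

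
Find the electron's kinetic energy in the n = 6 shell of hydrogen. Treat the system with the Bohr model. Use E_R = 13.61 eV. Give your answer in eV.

For a Coulomb orbit the virial theorem gives K = −E_n.
E_n = −E_R·Z²/n², so K = E_R·Z²/n² = 13.61 × 1²/6² = 0.3781 eV

0.3781 eV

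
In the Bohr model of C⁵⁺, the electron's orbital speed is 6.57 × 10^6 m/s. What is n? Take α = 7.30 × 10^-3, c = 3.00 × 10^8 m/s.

v_n = Zαc/n ⇒ n = Zαc/v = 6 × 0.00730 × 3.00 × 10^8 / 6.57 × 10^6 ≈ 2.00
n = 2

2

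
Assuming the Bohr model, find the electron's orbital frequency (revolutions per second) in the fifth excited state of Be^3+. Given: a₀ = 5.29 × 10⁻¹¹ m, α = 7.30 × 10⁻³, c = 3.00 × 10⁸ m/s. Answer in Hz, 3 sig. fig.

4.88 × 10¹⁴ Hz

r = n²a₀/Z = 4.76 × 10⁻¹⁰ m, v = Zαc/n = 1.46 × 10⁶ m/s
f = v/(2πr) = 4.88 × 10¹⁴ Hz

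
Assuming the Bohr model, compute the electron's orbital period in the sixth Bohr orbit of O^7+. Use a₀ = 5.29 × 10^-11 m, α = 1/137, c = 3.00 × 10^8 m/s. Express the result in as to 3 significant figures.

r = n²a₀/Z = 6²·5.29 × 10^-11/8 = 2.38 × 10^-10 m
v = Zαc/n = 8·0.00730·3.00 × 10^8/6 = 2.92 × 10^6 m/s
T = 2πr/v = 5.12 × 10^-16 s = 512 as

512 as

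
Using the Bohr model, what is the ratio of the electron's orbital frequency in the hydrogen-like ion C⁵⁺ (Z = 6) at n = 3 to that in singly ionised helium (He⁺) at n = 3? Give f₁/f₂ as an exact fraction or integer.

9

f ∝ Z^2 · n^-3
f₁/f₂ = (6/2)^2 · (3/3)^-3 = 9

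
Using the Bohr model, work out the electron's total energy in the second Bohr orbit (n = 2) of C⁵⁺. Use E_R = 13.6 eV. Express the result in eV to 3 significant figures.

-122 eV

E_n = −E_R·Z²/n² = −13.6 × 6²/2² = -122 eV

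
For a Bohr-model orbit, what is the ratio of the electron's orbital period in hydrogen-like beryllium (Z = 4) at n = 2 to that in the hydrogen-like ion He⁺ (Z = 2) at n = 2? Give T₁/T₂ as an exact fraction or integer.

1/4

T ∝ Z^-2 · n^3
T₁/T₂ = (4/2)^-2 · (2/2)^3 = 1/4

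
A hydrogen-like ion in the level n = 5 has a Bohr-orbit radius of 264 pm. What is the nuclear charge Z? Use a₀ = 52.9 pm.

r_n = n²a₀/Z ⇒ Z = n²a₀/r = 5² × 52.9 / 264 ≈ 5.01
Z = 5

5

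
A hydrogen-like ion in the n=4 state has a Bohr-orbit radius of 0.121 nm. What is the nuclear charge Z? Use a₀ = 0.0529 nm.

r_n = n²a₀/Z ⇒ Z = n²a₀/r = 4² × 0.0529 / 0.121 ≈ 7.00
Z = 7

7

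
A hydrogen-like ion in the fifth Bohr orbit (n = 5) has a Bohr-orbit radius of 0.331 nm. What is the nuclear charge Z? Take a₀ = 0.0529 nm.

4

r_n = n²a₀/Z ⇒ Z = n²a₀/r = 5² × 0.0529 / 0.331 ≈ 4.00
Z = 4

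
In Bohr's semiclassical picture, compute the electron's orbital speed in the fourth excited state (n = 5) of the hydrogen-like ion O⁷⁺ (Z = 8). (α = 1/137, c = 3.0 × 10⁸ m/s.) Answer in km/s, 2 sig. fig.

v_n = Zαc/n = 8 × 0.0073 × 3.0 × 10⁸ / 5
    = 3500 km/s

3500 km/s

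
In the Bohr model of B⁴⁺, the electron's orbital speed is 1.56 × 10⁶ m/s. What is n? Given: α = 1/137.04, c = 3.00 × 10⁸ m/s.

v_n = Zαc/n ⇒ n = Zαc/v = 5 × 0.00730 × 3.00 × 10⁸ / 1.56 × 10⁶ ≈ 7.02
n = 7

7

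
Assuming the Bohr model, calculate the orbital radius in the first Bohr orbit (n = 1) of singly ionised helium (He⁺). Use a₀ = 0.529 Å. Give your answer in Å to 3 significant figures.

0.265 Å

r_n = n²a₀/Z = 1² × 0.529 / 2
    = 1 × 0.529 / 2 = 0.265 Å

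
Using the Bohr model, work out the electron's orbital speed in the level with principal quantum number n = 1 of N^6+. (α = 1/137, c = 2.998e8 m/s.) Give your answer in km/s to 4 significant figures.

1.532e4 km/s

v_n = Zαc/n = 7 × 0.007299 × 2.998e8 / 1
    = 1.532e4 km/s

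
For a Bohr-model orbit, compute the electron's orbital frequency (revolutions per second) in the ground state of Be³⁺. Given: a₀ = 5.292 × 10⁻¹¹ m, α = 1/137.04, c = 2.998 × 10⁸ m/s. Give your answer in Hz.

r = n²a₀/Z = 1.323 × 10⁻¹¹ m, v = Zαc/n = 8.751 × 10⁶ m/s
f = v/(2πr) = 1.053 × 10¹⁷ Hz

1.053 × 10¹⁷ Hz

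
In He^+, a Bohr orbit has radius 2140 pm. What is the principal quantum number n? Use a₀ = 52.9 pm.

r_n = n²a₀/Z ⇒ n² = rZ/a₀ = 2140 × 2 / 52.9 ≈ 80.91
n = 9

9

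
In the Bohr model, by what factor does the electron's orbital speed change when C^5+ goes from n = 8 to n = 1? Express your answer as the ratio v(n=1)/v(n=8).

8

v ∝ Z^1 · n^-1; with Z fixed, v ∝ n^-1.
v(n=1)/v(n=8) = (1/8)^-1 = 8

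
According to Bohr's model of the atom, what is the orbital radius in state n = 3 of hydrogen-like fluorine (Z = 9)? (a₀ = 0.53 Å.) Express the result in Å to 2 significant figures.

r_n = n²a₀/Z = 3² × 0.53 / 9
    = 9 × 0.53 / 9 = 0.53 Å

0.53 Å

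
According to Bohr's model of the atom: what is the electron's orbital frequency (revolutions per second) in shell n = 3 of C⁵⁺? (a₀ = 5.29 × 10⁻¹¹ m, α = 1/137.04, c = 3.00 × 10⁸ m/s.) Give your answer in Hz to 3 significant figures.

8.78 × 10¹⁵ Hz

r = n²a₀/Z = 7.94 × 10⁻¹¹ m, v = Zαc/n = 4.38 × 10⁶ m/s
f = v/(2πr) = 8.78 × 10¹⁵ Hz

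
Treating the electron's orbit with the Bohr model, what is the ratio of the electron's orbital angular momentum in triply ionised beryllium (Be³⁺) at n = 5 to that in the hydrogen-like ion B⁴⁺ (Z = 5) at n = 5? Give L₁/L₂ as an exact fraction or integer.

L = nℏ is independent of Z.
L₁/L₂ = n₁/n₂ = 5/5 = 1

1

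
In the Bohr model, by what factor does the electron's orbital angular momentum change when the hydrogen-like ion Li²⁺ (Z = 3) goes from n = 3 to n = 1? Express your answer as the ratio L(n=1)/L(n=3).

L = nℏ depends only on n, so L ∝ n.
L(n=1)/L(n=3) = (1/3)^1 = 1/3

1/3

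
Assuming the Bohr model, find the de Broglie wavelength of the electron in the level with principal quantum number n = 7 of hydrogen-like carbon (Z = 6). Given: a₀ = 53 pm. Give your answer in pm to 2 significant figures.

390 pm

The Bohr quantisation condition is nλ = 2πr_n.
r_n = n²a₀/Z = 430 pm
λ = 2πr_n/n = 2π·430/7 = 390 pm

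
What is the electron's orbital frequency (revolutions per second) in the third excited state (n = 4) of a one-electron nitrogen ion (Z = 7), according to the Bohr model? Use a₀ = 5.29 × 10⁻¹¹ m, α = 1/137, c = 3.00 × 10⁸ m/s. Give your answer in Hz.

r = n²a₀/Z = 1.21 × 10⁻¹⁰ m, v = Zαc/n = 3.83 × 10⁶ m/s
f = v/(2πr) = 5.04 × 10¹⁵ Hz

5.04 × 10¹⁵ Hz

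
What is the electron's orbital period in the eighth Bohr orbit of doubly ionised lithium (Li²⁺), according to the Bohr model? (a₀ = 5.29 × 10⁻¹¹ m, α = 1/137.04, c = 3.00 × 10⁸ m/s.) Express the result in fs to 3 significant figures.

r = n²a₀/Z = 8²·5.29 × 10⁻¹¹/3 = 1.13 × 10⁻⁹ m
v = Zαc/n = 3·0.00730·3.00 × 10⁸/8 = 8.21 × 10⁵ m/s
T = 2πr/v = 8.64 × 10⁻¹⁵ s = 8.64 fs

8.64 fs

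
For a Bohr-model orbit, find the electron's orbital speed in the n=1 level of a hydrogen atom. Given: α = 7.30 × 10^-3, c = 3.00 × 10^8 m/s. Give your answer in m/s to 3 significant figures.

v_n = Zαc/n = 1 × 0.00730 × 3.00 × 10^8 / 1
    = 2.19 × 10^6 m/s

2.19 × 10^6 m/s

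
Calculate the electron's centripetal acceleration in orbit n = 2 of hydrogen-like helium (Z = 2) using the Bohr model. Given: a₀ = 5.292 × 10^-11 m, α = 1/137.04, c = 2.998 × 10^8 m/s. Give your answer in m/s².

4.522 × 10^22 m/s²

r = n²a₀/Z = 1.058 × 10^-10 m, v = Zαc/n = 2.188 × 10^6 m/s
a = v²/r = (2.188 × 10^6)² / 1.058 × 10^-10 = 4.522 × 10^22 m/s²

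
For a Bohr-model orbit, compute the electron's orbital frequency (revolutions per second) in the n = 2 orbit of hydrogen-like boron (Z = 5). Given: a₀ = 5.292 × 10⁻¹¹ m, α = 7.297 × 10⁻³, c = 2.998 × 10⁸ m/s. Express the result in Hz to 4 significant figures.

2.056 × 10¹⁶ Hz

r = n²a₀/Z = 4.234 × 10⁻¹¹ m, v = Zαc/n = 5.469 × 10⁶ m/s
f = v/(2πr) = 2.056 × 10¹⁶ Hz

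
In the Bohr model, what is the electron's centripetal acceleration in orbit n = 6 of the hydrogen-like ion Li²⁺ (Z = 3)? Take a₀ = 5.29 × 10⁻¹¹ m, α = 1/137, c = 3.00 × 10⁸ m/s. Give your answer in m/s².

1.89 × 10²¹ m/s²

r = n²a₀/Z = 6.35 × 10⁻¹⁰ m, v = Zαc/n = 1.09 × 10⁶ m/s
a = v²/r = (1.09 × 10⁶)² / 6.35 × 10⁻¹⁰ = 1.89 × 10²¹ m/s²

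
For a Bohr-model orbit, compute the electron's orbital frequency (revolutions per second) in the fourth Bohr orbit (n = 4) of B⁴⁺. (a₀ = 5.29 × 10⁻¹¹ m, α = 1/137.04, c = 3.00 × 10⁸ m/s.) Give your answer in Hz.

r = n²a₀/Z = 1.69 × 10⁻¹⁰ m, v = Zαc/n = 2.74 × 10⁶ m/s
f = v/(2πr) = 2.57 × 10¹⁵ Hz

2.57 × 10¹⁵ Hz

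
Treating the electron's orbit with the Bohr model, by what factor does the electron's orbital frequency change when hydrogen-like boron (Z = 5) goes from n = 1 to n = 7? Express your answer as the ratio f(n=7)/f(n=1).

f ∝ Z^2 · n^-3; with Z fixed, f ∝ n^-3.
f(n=7)/f(n=1) = (7/1)^-3 = 1/343

1/343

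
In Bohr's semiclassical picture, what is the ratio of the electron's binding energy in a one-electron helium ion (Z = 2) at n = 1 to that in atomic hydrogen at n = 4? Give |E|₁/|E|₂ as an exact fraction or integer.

64

|E| ∝ Z^2 · n^-2
|E|₁/|E|₂ = (2/1)^2 · (1/4)^-2 = 64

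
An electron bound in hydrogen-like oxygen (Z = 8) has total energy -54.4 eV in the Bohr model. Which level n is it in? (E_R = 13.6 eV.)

4

E_n = −E_R Z²/n² ⇒ n² = E_R Z²/(−E_n) = 13.6 × 8² / 54.4 ≈ 16.00
n = 4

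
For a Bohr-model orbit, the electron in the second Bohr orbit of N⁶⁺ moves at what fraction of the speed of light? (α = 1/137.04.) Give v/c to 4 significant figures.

v_n = Zαc/n, so v/c = Zα/n = 7 × 0.007297 / 2 = 0.02554

0.02554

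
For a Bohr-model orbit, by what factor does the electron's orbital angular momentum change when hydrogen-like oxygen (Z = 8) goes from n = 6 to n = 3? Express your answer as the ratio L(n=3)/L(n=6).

L = nℏ depends only on n, so L ∝ n.
L(n=3)/L(n=6) = (3/6)^1 = 1/2

1/2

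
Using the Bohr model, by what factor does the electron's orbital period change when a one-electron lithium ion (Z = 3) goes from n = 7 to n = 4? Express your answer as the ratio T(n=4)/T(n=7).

64/343

T ∝ Z^-2 · n^3; with Z fixed, T ∝ n^3.
T(n=4)/T(n=7) = (4/7)^3 = 64/343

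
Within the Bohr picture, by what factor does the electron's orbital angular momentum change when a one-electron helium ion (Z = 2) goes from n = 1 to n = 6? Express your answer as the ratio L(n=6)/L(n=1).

L = nℏ depends only on n, so L ∝ n.
L(n=6)/L(n=1) = (6/1)^1 = 6

6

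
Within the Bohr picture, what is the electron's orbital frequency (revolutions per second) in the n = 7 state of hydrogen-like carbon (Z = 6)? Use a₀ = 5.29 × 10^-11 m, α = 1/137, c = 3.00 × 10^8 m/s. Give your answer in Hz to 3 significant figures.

6.91 × 10^14 Hz

r = n²a₀/Z = 4.32 × 10^-10 m, v = Zαc/n = 1.88 × 10^6 m/s
f = v/(2πr) = 6.91 × 10^14 Hz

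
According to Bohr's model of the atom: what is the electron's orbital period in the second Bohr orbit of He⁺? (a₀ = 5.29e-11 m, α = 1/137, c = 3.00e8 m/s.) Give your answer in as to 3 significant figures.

304 as

r = n²a₀/Z = 2²·5.29e-11/2 = 1.06e-10 m
v = Zαc/n = 2·0.00730·3.00e8/2 = 2.19e6 m/s
T = 2πr/v = 3.04e-16 s = 304 as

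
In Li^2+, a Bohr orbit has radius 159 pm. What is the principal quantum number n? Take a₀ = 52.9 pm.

3

r_n = n²a₀/Z ⇒ n² = rZ/a₀ = 159 × 3 / 52.9 ≈ 9.02
n = 3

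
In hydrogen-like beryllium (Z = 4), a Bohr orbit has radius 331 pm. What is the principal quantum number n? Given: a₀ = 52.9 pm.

5

r_n = n²a₀/Z ⇒ n² = rZ/a₀ = 331 × 4 / 52.9 ≈ 25.03
n = 5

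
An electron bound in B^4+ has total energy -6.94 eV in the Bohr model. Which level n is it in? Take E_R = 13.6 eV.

E_n = −E_R Z²/n² ⇒ n² = E_R Z²/(−E_n) = 13.6 × 5² / 6.94 ≈ 48.99
n = 7

7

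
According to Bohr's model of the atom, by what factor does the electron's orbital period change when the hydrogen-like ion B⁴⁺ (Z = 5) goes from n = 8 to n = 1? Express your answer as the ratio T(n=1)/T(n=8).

T ∝ Z^-2 · n^3; with Z fixed, T ∝ n^3.
T(n=1)/T(n=8) = (1/8)^3 = 1/512

1/512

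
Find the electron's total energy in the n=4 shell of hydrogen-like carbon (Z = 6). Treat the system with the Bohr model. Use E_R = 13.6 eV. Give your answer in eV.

-30.6 eV

E_n = −E_R·Z²/n² = −13.6 × 6²/4² = -30.6 eV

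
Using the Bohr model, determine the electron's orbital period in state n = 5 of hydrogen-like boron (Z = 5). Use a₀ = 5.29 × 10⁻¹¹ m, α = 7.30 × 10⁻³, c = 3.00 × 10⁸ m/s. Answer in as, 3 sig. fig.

759 as

r = n²a₀/Z = 5²·5.29 × 10⁻¹¹/5 = 2.64 × 10⁻¹⁰ m
v = Zαc/n = 5·0.00730·3.00 × 10⁸/5 = 2.19 × 10⁶ m/s
T = 2πr/v = 7.59 × 10⁻¹⁶ s = 759 as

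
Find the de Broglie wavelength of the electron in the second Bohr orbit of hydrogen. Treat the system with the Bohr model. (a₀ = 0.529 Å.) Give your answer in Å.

6.65 Å

The Bohr quantisation condition is nλ = 2πr_n.
r_n = n²a₀/Z = 2.12 Å
λ = 2πr_n/n = 2π·2.12/2 = 6.65 Å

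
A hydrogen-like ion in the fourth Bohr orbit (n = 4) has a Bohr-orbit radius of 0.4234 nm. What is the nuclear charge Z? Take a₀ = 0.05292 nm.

2

r_n = n²a₀/Z ⇒ Z = n²a₀/r = 4² × 0.05292 / 0.4234 ≈ 2.00
Z = 2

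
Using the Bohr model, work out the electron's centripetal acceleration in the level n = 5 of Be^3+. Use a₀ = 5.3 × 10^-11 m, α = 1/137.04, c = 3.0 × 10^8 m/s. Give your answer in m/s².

9.3 × 10^21 m/s²

r = n²a₀/Z = 3.3 × 10^-10 m, v = Zαc/n = 1.8 × 10^6 m/s
a = v²/r = (1.8 × 10^6)² / 3.3 × 10^-10 = 9.3 × 10^21 m/s²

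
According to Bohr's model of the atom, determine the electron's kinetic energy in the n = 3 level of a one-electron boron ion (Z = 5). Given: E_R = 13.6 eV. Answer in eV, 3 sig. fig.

For a Coulomb orbit the virial theorem gives K = −E_n.
E_n = −E_R·Z²/n², so K = E_R·Z²/n² = 13.6 × 5²/3² = 37.8 eV

37.8 eV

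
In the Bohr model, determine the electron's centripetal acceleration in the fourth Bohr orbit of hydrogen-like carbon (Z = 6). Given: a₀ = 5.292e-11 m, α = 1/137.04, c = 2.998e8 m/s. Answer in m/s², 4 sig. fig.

r = n²a₀/Z = 1.411e-10 m, v = Zαc/n = 3.282e6 m/s
a = v²/r = (3.282e6)² / 1.411e-10 = 7.631e22 m/s²

7.631e22 m/s²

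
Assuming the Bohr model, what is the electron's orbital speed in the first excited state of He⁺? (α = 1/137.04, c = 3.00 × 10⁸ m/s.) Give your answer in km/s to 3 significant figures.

v_n = Zαc/n = 2 × 0.00730 × 3.00 × 10⁸ / 2
    = 2190 km/s

2190 km/s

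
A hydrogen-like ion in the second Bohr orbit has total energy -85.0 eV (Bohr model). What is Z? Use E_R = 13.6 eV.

5

E_n = −E_R Z²/n² ⇒ Z² = −E_n n²/E_R = 85.0 × 2² / 13.6 ≈ 25.00
Z = 5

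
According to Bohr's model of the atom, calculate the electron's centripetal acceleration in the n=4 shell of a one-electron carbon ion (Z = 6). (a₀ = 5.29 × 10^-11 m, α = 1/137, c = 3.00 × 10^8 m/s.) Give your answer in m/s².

r = n²a₀/Z = 1.41 × 10^-10 m, v = Zαc/n = 3.28 × 10^6 m/s
a = v²/r = (3.28 × 10^6)² / 1.41 × 10^-10 = 7.65 × 10^22 m/s²

7.65 × 10^22 m/s²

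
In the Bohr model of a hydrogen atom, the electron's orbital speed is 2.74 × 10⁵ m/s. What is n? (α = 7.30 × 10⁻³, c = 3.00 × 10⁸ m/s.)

8

v_n = Zαc/n ⇒ n = Zαc/v = 1 × 0.00730 × 3.00 × 10⁸ / 2.74 × 10⁵ ≈ 7.99
n = 8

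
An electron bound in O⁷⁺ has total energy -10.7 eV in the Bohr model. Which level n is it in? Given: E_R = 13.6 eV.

E_n = −E_R Z²/n² ⇒ n² = E_R Z²/(−E_n) = 13.6 × 8² / 10.7 ≈ 81.35
n = 9

9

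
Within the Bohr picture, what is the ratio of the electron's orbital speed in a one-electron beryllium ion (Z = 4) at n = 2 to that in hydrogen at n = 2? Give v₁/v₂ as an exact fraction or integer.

v ∝ Z^1 · n^-1
v₁/v₂ = (4/1)^1 · (2/2)^-1 = 4

4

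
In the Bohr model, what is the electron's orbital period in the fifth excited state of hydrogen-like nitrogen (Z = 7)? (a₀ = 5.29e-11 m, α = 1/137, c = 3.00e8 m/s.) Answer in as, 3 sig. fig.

r = n²a₀/Z = 6²·5.29e-11/7 = 2.72e-10 m
v = Zαc/n = 7·0.00730·3.00e8/6 = 2.55e6 m/s
T = 2πr/v = 6.69e-16 s = 669 as

669 as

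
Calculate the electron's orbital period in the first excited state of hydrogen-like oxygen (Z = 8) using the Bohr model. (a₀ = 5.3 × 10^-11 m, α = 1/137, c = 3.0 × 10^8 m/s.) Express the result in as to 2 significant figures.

19 as

r = n²a₀/Z = 2²·5.3 × 10^-11/8 = 2.6 × 10^-11 m
v = Zαc/n = 8·0.0073·3.0 × 10^8/2 = 8.8 × 10^6 m/s
T = 2πr/v = 1.9 × 10^-17 s = 19 as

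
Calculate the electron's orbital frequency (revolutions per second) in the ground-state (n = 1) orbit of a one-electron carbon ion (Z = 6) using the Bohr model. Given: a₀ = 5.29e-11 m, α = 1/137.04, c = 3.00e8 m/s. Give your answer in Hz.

2.37e17 Hz

r = n²a₀/Z = 8.82e-12 m, v = Zαc/n = 1.31e7 m/s
f = v/(2πr) = 2.37e17 Hz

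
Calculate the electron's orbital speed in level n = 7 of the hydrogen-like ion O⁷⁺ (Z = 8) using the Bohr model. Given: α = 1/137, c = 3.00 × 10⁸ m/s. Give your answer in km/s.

2500 km/s

v_n = Zαc/n = 8 × 0.00730 × 3.00 × 10⁸ / 7
    = 2500 km/s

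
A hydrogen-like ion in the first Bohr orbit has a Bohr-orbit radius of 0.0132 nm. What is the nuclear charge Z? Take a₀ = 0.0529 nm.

r_n = n²a₀/Z ⇒ Z = n²a₀/r = 1² × 0.0529 / 0.0132 ≈ 4.01
Z = 4

4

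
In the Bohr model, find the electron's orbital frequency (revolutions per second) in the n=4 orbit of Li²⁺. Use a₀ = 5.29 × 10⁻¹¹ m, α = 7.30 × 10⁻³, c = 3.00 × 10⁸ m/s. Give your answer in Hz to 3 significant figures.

9.27 × 10¹⁴ Hz

r = n²a₀/Z = 2.82 × 10⁻¹⁰ m, v = Zαc/n = 1.64 × 10⁶ m/s
f = v/(2πr) = 9.27 × 10¹⁴ Hz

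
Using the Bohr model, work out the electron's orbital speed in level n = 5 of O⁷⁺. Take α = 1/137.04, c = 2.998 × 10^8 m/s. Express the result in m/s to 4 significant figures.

3.500 × 10^6 m/s

v_n = Zαc/n = 8 × 0.007297 × 2.998 × 10^8 / 5
    = 3.500 × 10^6 m/s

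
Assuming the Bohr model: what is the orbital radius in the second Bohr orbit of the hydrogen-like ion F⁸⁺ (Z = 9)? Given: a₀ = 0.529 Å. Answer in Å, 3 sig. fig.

0.235 Å

r_n = n²a₀/Z = 2² × 0.529 / 9
    = 4 × 0.529 / 9 = 0.235 Å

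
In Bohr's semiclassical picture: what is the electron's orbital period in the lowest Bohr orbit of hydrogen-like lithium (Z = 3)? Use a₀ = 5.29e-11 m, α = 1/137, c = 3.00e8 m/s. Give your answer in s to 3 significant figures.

1.69e-17 s

r = n²a₀/Z = 1²·5.29e-11/3 = 1.76e-11 m
v = Zαc/n = 3·0.00730·3.00e8/1 = 6.57e6 m/s
T = 2πr/v = 1.69e-17 s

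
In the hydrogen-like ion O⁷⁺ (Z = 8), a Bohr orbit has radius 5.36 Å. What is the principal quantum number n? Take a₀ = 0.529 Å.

9

r_n = n²a₀/Z ⇒ n² = rZ/a₀ = 5.36 × 8 / 0.529 ≈ 81.06
n = 9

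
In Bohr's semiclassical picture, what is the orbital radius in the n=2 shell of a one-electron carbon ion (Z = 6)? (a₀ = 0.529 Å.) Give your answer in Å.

r_n = n²a₀/Z = 2² × 0.529 / 6
    = 4 × 0.529 / 6 = 0.353 Å

0.353 Å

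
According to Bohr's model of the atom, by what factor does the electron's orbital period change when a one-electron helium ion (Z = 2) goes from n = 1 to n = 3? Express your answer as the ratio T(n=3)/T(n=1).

27

T ∝ Z^-2 · n^3; with Z fixed, T ∝ n^3.
T(n=3)/T(n=1) = (3/1)^3 = 27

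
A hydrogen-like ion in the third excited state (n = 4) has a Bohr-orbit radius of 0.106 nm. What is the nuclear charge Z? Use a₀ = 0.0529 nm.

8

r_n = n²a₀/Z ⇒ Z = n²a₀/r = 4² × 0.0529 / 0.106 ≈ 7.98
Z = 8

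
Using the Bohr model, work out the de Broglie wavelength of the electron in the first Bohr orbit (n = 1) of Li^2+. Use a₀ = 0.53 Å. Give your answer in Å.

1.1 Å

The Bohr quantisation condition is nλ = 2πr_n.
r_n = n²a₀/Z = 0.18 Å
λ = 2πr_n/n = 2π·0.18/1 = 1.1 Å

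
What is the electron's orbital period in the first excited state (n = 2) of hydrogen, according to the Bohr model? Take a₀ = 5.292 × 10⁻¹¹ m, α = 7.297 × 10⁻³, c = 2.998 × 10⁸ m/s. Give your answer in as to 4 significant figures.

1216 as

r = n²a₀/Z = 2²·5.292 × 10⁻¹¹/1 = 2.117 × 10⁻¹⁰ m
v = Zαc/n = 1·0.007297·2.998 × 10⁸/2 = 1.094 × 10⁶ m/s
T = 2πr/v = 1.216 × 10⁻¹⁵ s = 1216 as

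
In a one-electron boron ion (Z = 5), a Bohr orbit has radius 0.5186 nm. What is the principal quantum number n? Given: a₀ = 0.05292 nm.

r_n = n²a₀/Z ⇒ n² = rZ/a₀ = 0.5186 × 5 / 0.05292 ≈ 49.00
n = 7

7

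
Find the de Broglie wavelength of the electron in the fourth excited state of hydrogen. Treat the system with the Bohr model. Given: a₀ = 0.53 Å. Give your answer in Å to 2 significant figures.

The Bohr quantisation condition is nλ = 2πr_n.
r_n = n²a₀/Z = 13 Å
λ = 2πr_n/n = 2π·13/5 = 17 Å

17 Å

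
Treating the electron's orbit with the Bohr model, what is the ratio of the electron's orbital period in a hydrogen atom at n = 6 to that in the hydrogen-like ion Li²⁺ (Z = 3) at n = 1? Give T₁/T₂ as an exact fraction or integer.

T ∝ Z^-2 · n^3
T₁/T₂ = (1/3)^-2 · (6/1)^3 = 1944

1944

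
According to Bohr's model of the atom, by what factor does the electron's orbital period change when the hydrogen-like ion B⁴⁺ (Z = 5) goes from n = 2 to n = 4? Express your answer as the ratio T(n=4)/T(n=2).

8

T ∝ Z^-2 · n^3; with Z fixed, T ∝ n^3.
T(n=4)/T(n=2) = (4/2)^3 = 8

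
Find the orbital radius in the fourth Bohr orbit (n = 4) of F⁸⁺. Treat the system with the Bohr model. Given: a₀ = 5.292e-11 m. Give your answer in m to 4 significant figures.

r_n = n²a₀/Z = 4² × 5.292e-11 / 9
    = 16 × 5.292e-11 / 9 = 9.408e-11 m

9.408e-11 m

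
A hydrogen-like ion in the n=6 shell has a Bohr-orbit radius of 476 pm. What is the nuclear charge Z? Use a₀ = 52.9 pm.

r_n = n²a₀/Z ⇒ Z = n²a₀/r = 6² × 52.9 / 476 ≈ 4.00
Z = 4

4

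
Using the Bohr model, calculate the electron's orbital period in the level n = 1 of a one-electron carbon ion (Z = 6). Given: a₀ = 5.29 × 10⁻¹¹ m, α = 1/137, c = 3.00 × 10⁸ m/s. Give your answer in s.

4.22 × 10⁻¹⁸ s

r = n²a₀/Z = 1²·5.29 × 10⁻¹¹/6 = 8.82 × 10⁻¹² m
v = Zαc/n = 6·0.00730·3.00 × 10⁸/1 = 1.31 × 10⁷ m/s
T = 2πr/v = 4.22 × 10⁻¹⁸ s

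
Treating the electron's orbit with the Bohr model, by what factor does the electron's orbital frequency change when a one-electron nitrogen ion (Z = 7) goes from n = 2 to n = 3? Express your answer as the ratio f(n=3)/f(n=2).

8/27

f ∝ Z^2 · n^-3; with Z fixed, f ∝ n^-3.
f(n=3)/f(n=2) = (3/2)^-3 = 8/27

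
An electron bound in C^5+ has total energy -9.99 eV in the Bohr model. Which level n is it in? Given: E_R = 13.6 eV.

7

E_n = −E_R Z²/n² ⇒ n² = E_R Z²/(−E_n) = 13.6 × 6² / 9.99 ≈ 49.01
n = 7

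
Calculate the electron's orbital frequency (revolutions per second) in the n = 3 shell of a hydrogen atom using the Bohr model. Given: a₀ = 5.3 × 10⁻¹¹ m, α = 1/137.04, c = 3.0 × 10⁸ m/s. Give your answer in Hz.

2.4 × 10¹⁴ Hz

r = n²a₀/Z = 4.8 × 10⁻¹⁰ m, v = Zαc/n = 7.3 × 10⁵ m/s
f = v/(2πr) = 2.4 × 10¹⁴ Hz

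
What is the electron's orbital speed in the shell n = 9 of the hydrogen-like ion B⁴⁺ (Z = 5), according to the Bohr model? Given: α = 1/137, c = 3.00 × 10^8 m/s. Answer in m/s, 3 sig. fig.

v_n = Zαc/n = 5 × 0.00730 × 3.00 × 10^8 / 9
    = 1.22 × 10^6 m/s

1.22 × 10^6 m/s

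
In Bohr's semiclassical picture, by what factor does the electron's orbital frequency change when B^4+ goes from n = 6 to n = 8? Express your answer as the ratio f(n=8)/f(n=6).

f ∝ Z^2 · n^-3; with Z fixed, f ∝ n^-3.
f(n=8)/f(n=6) = (8/6)^-3 = 27/64

27/64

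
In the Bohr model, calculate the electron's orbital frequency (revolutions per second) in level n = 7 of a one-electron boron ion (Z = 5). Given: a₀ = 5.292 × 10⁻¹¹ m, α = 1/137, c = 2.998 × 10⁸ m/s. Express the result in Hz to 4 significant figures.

4.797 × 10¹⁴ Hz

r = n²a₀/Z = 5.186 × 10⁻¹⁰ m, v = Zαc/n = 1.563 × 10⁶ m/s
f = v/(2πr) = 4.797 × 10¹⁴ Hz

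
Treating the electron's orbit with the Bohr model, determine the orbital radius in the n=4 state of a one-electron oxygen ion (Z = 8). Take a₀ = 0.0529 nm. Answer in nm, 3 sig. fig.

r_n = n²a₀/Z = 4² × 0.0529 / 8
    = 16 × 0.0529 / 8 = 0.106 nm

0.106 nm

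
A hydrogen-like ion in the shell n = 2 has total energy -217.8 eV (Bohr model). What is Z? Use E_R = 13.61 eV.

E_n = −E_R Z²/n² ⇒ Z² = −E_n n²/E_R = 217.8 × 2² / 13.61 ≈ 64.01
Z = 8

8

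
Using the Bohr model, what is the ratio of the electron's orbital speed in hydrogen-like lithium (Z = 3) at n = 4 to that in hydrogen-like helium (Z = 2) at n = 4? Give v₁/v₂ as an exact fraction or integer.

v ∝ Z^1 · n^-1
v₁/v₂ = (3/2)^1 · (4/4)^-1 = 3/2

3/2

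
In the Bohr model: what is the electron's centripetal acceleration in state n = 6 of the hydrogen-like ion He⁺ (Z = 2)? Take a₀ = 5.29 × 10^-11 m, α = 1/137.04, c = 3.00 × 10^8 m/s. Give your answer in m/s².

r = n²a₀/Z = 9.52 × 10^-10 m, v = Zαc/n = 7.30 × 10^5 m/s
a = v²/r = (7.30 × 10^5)² / 9.52 × 10^-10 = 5.59 × 10^20 m/s²

5.59 × 10^20 m/s²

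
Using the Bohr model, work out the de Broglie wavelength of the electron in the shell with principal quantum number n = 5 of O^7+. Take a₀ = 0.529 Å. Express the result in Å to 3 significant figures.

The Bohr quantisation condition is nλ = 2πr_n.
r_n = n²a₀/Z = 1.65 Å
λ = 2πr_n/n = 2π·1.65/5 = 2.08 Å

2.08 Å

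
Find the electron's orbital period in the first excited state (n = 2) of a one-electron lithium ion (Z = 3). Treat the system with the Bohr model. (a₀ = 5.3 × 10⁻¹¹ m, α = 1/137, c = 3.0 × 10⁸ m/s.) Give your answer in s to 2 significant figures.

r = n²a₀/Z = 2²·5.3 × 10⁻¹¹/3 = 7.1 × 10⁻¹¹ m
v = Zαc/n = 3·0.0073·3.0 × 10⁸/2 = 3.3 × 10⁶ m/s
T = 2πr/v = 1.4 × 10⁻¹⁶ s

1.4 × 10⁻¹⁶ s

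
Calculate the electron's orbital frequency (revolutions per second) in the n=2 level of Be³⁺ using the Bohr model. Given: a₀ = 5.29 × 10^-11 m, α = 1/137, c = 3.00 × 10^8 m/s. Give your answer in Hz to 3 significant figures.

1.32 × 10^16 Hz

r = n²a₀/Z = 5.29 × 10^-11 m, v = Zαc/n = 4.38 × 10^6 m/s
f = v/(2πr) = 1.32 × 10^16 Hz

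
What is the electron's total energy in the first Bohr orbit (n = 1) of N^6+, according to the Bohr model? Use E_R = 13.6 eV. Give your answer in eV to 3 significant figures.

-666 eV

E_n = −E_R·Z²/n² = −13.6 × 7²/1² = -666 eV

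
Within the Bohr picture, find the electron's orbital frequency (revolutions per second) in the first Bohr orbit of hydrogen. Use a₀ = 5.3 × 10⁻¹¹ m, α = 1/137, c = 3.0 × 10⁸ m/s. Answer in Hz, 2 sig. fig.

r = n²a₀/Z = 5.3 × 10⁻¹¹ m, v = Zαc/n = 2.2 × 10⁶ m/s
f = v/(2πr) = 6.6 × 10¹⁵ Hz

6.6 × 10¹⁵ Hz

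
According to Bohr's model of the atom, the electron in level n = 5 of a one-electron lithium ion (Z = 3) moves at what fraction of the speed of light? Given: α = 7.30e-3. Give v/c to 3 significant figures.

v_n = Zαc/n, so v/c = Zα/n = 3 × 0.00730 / 5 = 0.00438

0.00438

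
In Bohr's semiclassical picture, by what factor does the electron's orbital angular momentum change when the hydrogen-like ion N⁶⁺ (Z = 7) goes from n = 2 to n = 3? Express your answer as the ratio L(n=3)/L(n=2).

L = nℏ depends only on n, so L ∝ n.
L(n=3)/L(n=2) = (3/2)^1 = 3/2

3/2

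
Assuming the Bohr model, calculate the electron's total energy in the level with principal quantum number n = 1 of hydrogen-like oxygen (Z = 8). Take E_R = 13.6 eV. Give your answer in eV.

E_n = −E_R·Z²/n² = −13.6 × 8²/1² = -870 eV

-870 eV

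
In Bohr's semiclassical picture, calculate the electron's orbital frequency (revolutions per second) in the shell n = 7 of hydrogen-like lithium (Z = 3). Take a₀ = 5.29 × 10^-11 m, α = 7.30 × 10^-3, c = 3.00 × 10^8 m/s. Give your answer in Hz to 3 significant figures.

r = n²a₀/Z = 8.64 × 10^-10 m, v = Zαc/n = 9.39 × 10^5 m/s
f = v/(2πr) = 1.73 × 10^14 Hz

1.73 × 10^14 Hz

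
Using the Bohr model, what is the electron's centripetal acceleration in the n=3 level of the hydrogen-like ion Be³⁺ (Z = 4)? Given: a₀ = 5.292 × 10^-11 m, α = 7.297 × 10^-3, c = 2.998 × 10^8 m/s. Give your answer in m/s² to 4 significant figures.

r = n²a₀/Z = 1.191 × 10^-10 m, v = Zαc/n = 2.917 × 10^6 m/s
a = v²/r = (2.917 × 10^6)² / 1.191 × 10^-10 = 7.145 × 10^22 m/s²

7.145 × 10^22 m/s²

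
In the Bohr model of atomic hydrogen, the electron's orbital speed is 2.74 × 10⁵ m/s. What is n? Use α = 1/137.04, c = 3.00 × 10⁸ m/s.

8

v_n = Zαc/n ⇒ n = Zαc/v = 1 × 0.00730 × 3.00 × 10⁸ / 2.74 × 10⁵ ≈ 7.99
n = 8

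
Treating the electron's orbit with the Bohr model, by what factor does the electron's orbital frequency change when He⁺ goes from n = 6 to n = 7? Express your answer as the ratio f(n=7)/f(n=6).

f ∝ Z^2 · n^-3; with Z fixed, f ∝ n^-3.
f(n=7)/f(n=6) = (7/6)^-3 = 216/343

216/343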